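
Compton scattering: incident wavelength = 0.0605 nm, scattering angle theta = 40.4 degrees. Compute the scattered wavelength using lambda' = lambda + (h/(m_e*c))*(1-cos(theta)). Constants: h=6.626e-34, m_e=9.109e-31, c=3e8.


Compton wavelength: h/(m_e*c) = 2.4247e-12 m
d_lambda = 2.4247e-12 * (1 - cos(40.4 deg))
= 2.4247e-12 * 0.238462
= 5.7820e-13 m = 0.000578 nm
lambda' = 0.0605 + 0.000578
= 0.061078 nm

0.061078


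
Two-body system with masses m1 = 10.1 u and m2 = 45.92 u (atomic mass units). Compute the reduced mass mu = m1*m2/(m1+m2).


mu = m1 * m2 / (m1 + m2)
= 10.1 * 45.92 / (10.1 + 45.92)
= 463.792 / 56.02
= 8.279 u

8.279


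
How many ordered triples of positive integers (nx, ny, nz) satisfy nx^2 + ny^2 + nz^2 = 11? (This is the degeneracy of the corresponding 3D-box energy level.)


Enumerate all (nx, ny, nz) with nx^2 + ny^2 + nz^2 = 11:
(1,1,3)
(1,3,1)
(3,1,1)
Total degeneracy = 3

3


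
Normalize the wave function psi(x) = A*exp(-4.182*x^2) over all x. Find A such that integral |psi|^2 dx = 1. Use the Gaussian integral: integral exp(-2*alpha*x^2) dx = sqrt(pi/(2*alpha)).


integral |psi|^2 dx = A^2 * sqrt(pi/(2*alpha)) = 1
A^2 = sqrt(2*alpha/pi)
= sqrt(2 * 4.182 / pi)
= 1.631669
A = sqrt(1.631669)
= 1.2774

1.2774


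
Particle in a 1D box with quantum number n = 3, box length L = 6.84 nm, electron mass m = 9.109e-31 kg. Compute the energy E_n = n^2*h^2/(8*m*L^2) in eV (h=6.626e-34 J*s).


E = n^2 * h^2 / (8 * m * L^2)
= 3^2 * (6.626e-34)^2 / (8 * 9.109e-31 * (6.84e-9)^2)
= 9 * 4.3904e-67 / (8 * 9.109e-31 * 4.6786e-17)
= 1.1590e-20 J
= 0.0723 eV

0.0723


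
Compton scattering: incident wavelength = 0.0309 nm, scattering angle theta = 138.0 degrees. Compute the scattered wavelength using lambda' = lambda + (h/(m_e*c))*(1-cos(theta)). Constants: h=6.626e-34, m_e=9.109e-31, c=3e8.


Compton wavelength: h/(m_e*c) = 2.4247e-12 m
d_lambda = 2.4247e-12 * (1 - cos(138.0 deg))
= 2.4247e-12 * 1.743145
= 4.2266e-12 m = 0.004227 nm
lambda' = 0.0309 + 0.004227
= 0.035127 nm

0.035127


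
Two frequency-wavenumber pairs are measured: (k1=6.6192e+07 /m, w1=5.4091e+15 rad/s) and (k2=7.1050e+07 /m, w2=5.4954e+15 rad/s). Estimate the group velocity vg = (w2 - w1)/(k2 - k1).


vg = (w2 - w1) / (k2 - k1)
= (5.4954e+15 - 5.4091e+15) / (7.1050e+07 - 6.6192e+07)
= 8.6300e+13 / 4.8580e+06
= 1.7765e+07 m/s

1.7765e+07


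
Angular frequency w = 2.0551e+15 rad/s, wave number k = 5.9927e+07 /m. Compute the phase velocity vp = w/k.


vp = w / k
= 2.0551e+15 / 5.9927e+07
= 3.4293e+07 m/s

3.4293e+07


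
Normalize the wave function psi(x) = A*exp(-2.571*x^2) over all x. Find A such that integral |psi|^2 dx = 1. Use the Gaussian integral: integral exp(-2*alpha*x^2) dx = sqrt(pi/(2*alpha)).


integral |psi|^2 dx = A^2 * sqrt(pi/(2*alpha)) = 1
A^2 = sqrt(2*alpha/pi)
= sqrt(2 * 2.571 / pi)
= 1.279355
A = sqrt(1.279355)
= 1.1311

1.1311


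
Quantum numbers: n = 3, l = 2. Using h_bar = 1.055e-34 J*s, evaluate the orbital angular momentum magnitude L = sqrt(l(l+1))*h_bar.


L = sqrt(l*(l+1)) * h_bar
= sqrt(2 * 3) * 1.055e-34
= sqrt(6) * 1.055e-34
= 2.4495 * 1.055e-34
= 2.5842e-34 J*s

2.5842e-34


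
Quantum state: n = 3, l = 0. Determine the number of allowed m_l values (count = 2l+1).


m_l ranges from -l to +l in integer steps
So m_l goes from -0 to +0
Count = 2l + 1 = 2*0 + 1
= 1

1


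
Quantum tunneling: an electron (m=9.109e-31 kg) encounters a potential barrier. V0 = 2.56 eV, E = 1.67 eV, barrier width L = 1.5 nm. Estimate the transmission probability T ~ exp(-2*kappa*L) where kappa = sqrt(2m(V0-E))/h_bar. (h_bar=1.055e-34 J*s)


V0 - E = 0.89 eV = 1.4258e-19 J
kappa = sqrt(2 * m * (V0-E)) / h_bar
= sqrt(2 * 9.109e-31 * 1.4258e-19) / 1.055e-34
= 4.8309e+09 /m
2*kappa*L = 2 * 4.8309e+09 * 1.5e-9
= 14.4926
T = exp(-14.4926) = 5.081090e-07

5.081090e-07


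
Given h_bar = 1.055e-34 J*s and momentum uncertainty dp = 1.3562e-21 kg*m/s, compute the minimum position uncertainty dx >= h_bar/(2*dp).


dx = h_bar / (2 * dp)
= 1.055e-34 / (2 * 1.3562e-21)
= 1.055e-34 / 2.7124e-21
= 3.8895e-14 m

3.8895e-14


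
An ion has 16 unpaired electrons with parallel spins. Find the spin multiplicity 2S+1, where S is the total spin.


Total spin S = N * (1/2) = 16 * 0.5 = 8.0
Spin multiplicity = 2S + 1
= 2 * 8.0 + 1
= 17

17


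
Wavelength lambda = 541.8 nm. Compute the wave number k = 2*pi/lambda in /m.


k = 2 * pi / lambda
= 6.2832 / (541.8e-9)
= 6.2832 / 5.4180e-07
= 1.1597e+07 /m

1.1597e+07


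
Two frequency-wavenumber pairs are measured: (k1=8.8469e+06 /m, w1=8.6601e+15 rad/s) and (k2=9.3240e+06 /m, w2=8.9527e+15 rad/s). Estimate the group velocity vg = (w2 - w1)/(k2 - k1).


vg = (w2 - w1) / (k2 - k1)
= (8.9527e+15 - 8.6601e+15) / (9.3240e+06 - 8.8469e+06)
= 2.9260e+14 / 4.7710e+05
= 6.1329e+08 m/s

6.1329e+08


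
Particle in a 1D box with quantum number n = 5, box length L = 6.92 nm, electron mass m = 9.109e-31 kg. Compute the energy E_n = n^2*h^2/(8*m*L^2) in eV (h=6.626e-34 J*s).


E = n^2 * h^2 / (8 * m * L^2)
= 5^2 * (6.626e-34)^2 / (8 * 9.109e-31 * (6.92e-9)^2)
= 25 * 4.3904e-67 / (8 * 9.109e-31 * 4.7886e-17)
= 3.1454e-20 J
= 0.1963 eV

0.1963


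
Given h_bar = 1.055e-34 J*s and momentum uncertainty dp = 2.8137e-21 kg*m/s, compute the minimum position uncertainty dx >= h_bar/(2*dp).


dx = h_bar / (2 * dp)
= 1.055e-34 / (2 * 2.8137e-21)
= 1.055e-34 / 5.6274e-21
= 1.8748e-14 m

1.8748e-14


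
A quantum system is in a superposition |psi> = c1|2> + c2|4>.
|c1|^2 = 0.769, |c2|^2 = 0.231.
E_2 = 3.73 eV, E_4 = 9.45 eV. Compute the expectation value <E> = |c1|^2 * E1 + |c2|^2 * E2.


<E> = |c1|^2 * E1 + |c2|^2 * E2
= 0.769 * 3.73 + 0.231 * 9.45
= 2.8684 + 2.1829
= 5.0513 eV

5.0513


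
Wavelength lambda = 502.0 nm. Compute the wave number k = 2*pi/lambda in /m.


k = 2 * pi / lambda
= 6.2832 / (502.0e-9)
= 6.2832 / 5.0200e-07
= 1.2516e+07 /m

1.2516e+07


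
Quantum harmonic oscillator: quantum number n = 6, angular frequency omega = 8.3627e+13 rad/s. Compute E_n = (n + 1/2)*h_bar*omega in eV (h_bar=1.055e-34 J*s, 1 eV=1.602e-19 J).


E = (n + 1/2) * h_bar * omega
= (6 + 0.5) * 1.055e-34 * 8.3627e+13
= 6.5 * 8.8226e-21
= 5.7347e-20 J
= 0.358 eV

0.358


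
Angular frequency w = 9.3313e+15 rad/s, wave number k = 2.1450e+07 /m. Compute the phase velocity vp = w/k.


vp = w / k
= 9.3313e+15 / 2.1450e+07
= 4.3503e+08 m/s

4.3503e+08


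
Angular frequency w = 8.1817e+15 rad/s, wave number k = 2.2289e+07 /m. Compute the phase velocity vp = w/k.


vp = w / k
= 8.1817e+15 / 2.2289e+07
= 3.6707e+08 m/s

3.6707e+08


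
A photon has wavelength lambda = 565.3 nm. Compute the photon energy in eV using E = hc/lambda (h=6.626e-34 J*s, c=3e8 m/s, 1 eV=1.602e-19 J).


E = hc / lambda
= (6.626e-34)(3e8) / (565.3e-9)
= 1.9878e-25 / 5.6530e-07
= 3.5164e-19 J
Converting to eV: 3.5164e-19 / 1.602e-19
= 2.195 eV

2.195


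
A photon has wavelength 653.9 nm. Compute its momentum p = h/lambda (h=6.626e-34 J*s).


p = h / lambda
= 6.626e-34 / (653.9e-9)
= 6.626e-34 / 6.5390e-07
= 1.0133e-27 kg*m/s

1.0133e-27


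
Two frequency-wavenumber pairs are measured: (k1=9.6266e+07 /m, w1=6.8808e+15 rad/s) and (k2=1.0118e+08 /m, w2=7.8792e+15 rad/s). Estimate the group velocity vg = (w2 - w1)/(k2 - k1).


vg = (w2 - w1) / (k2 - k1)
= (7.8792e+15 - 6.8808e+15) / (1.0118e+08 - 9.6266e+07)
= 9.9840e+14 / 4.9140e+06
= 2.0317e+08 m/s

2.0317e+08


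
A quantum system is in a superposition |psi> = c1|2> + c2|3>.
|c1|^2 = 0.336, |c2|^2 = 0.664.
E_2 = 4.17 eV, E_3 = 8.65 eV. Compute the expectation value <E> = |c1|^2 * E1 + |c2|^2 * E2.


<E> = |c1|^2 * E1 + |c2|^2 * E2
= 0.336 * 4.17 + 0.664 * 8.65
= 1.4011 + 5.7436
= 7.1447 eV

7.1447


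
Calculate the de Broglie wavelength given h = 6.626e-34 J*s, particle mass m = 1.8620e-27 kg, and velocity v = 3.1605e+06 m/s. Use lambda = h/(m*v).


lambda = h / (m * v)
= 6.626e-34 / (1.8620e-27 * 3.1605e+06)
= 6.626e-34 / 5.8849e-21
= 1.1259e-13 m

1.1259e-13


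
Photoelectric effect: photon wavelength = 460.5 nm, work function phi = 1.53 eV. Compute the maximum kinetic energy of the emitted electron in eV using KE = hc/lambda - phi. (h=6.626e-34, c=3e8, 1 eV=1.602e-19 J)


E_photon = hc / lambda
= (6.626e-34)(3e8) / (460.5e-9)
= 4.3166e-19 J
= 2.6945 eV
KE = E_photon - phi
= 2.6945 - 1.53
= 1.1645 eV

1.1645


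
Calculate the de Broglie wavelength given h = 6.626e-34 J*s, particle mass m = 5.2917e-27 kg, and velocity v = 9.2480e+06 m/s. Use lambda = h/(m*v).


lambda = h / (m * v)
= 6.626e-34 / (5.2917e-27 * 9.2480e+06)
= 6.626e-34 / 4.8938e-20
= 1.3540e-14 m

1.3540e-14


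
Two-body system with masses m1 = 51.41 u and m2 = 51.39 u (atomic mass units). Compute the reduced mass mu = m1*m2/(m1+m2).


mu = m1 * m2 / (m1 + m2)
= 51.41 * 51.39 / (51.41 + 51.39)
= 2641.9599 / 102.8
= 25.7 u

25.7


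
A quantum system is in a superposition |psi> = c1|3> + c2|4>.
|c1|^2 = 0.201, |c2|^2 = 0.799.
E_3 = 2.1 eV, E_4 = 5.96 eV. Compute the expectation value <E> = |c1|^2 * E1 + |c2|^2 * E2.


<E> = |c1|^2 * E1 + |c2|^2 * E2
= 0.201 * 2.1 + 0.799 * 5.96
= 0.4221 + 4.762
= 5.1841 eV

5.1841


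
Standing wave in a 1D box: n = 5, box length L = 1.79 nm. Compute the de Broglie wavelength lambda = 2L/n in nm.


lambda = 2L / n
= 2 * 1.79 / 5
= 3.58 / 5
= 0.716 nm

0.716


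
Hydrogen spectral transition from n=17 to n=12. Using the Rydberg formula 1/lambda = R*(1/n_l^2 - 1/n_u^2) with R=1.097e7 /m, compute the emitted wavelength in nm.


1/lambda = R * (1/n_l^2 - 1/n_u^2)
= 1.097e7 * (1/12^2 - 1/17^2)
= 1.097e7 * (0.006944 - 0.00346)
= 1.097e7 * 0.003484
= 3.8222e+04 /m
lambda = 1 / 3.8222e+04 = 26162.8894 nm

26162.8894


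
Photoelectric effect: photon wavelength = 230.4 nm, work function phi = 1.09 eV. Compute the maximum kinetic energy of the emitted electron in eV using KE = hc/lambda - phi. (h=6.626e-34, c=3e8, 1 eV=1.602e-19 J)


E_photon = hc / lambda
= (6.626e-34)(3e8) / (230.4e-9)
= 8.6276e-19 J
= 5.3855 eV
KE = E_photon - phi
= 5.3855 - 1.09
= 4.2955 eV

4.2955


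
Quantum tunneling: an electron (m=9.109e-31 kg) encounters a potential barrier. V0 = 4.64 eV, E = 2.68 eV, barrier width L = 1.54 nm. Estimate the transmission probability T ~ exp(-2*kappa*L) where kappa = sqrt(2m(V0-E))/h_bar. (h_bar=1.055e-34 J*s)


V0 - E = 1.96 eV = 3.1399e-19 J
kappa = sqrt(2 * m * (V0-E)) / h_bar
= sqrt(2 * 9.109e-31 * 3.1399e-19) / 1.055e-34
= 7.1690e+09 /m
2*kappa*L = 2 * 7.1690e+09 * 1.54e-9
= 22.0804
T = exp(-22.0804) = 2.573848e-10

2.573848e-10


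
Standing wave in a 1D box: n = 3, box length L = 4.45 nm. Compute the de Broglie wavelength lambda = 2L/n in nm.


lambda = 2L / n
= 2 * 4.45 / 3
= 8.9 / 3
= 2.9667 nm

2.9667


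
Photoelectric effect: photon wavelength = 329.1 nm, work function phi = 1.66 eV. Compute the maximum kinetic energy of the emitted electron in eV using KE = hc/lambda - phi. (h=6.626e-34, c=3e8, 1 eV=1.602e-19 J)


E_photon = hc / lambda
= (6.626e-34)(3e8) / (329.1e-9)
= 6.0401e-19 J
= 3.7704 eV
KE = E_photon - phi
= 3.7704 - 1.66
= 2.1104 eV

2.1104


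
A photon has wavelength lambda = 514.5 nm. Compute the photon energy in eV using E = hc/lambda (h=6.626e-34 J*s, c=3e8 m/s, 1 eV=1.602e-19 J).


E = hc / lambda
= (6.626e-34)(3e8) / (514.5e-9)
= 1.9878e-25 / 5.1450e-07
= 3.8636e-19 J
Converting to eV: 3.8636e-19 / 1.602e-19
= 2.4117 eV

2.4117


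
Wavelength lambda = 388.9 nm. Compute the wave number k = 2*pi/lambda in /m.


k = 2 * pi / lambda
= 6.2832 / (388.9e-9)
= 6.2832 / 3.8890e-07
= 1.6156e+07 /m

1.6156e+07


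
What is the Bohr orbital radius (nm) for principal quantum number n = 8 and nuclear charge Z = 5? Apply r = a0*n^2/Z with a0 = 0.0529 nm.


r = a0 * n^2 / Z
= 0.0529 * 8^2 / 5
= 0.0529 * 64 / 5
= 0.6771 nm

0.6771


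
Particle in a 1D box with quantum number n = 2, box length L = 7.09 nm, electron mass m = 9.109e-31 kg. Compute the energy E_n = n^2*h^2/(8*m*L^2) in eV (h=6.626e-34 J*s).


E = n^2 * h^2 / (8 * m * L^2)
= 2^2 * (6.626e-34)^2 / (8 * 9.109e-31 * (7.09e-9)^2)
= 4 * 4.3904e-67 / (8 * 9.109e-31 * 5.0268e-17)
= 4.7941e-21 J
= 0.0299 eV

0.0299


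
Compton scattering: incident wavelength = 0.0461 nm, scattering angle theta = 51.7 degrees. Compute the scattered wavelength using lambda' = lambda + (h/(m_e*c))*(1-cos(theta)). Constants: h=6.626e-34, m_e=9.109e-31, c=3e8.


Compton wavelength: h/(m_e*c) = 2.4247e-12 m
d_lambda = 2.4247e-12 * (1 - cos(51.7 deg))
= 2.4247e-12 * 0.380221
= 9.2192e-13 m = 0.000922 nm
lambda' = 0.0461 + 0.000922
= 0.047022 nm

0.047022


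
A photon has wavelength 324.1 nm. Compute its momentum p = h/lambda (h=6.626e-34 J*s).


p = h / lambda
= 6.626e-34 / (324.1e-9)
= 6.626e-34 / 3.2410e-07
= 2.0444e-27 kg*m/s

2.0444e-27


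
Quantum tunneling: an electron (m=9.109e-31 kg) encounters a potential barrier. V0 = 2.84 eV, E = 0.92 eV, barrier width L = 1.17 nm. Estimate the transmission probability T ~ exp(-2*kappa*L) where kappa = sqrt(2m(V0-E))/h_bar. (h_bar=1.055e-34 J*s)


V0 - E = 1.92 eV = 3.0758e-19 J
kappa = sqrt(2 * m * (V0-E)) / h_bar
= sqrt(2 * 9.109e-31 * 3.0758e-19) / 1.055e-34
= 7.0954e+09 /m
2*kappa*L = 2 * 7.0954e+09 * 1.17e-9
= 16.6033
T = exp(-16.6033) = 6.155431e-08

6.155431e-08


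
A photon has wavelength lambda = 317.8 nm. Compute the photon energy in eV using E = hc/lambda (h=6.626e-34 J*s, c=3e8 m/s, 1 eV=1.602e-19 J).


E = hc / lambda
= (6.626e-34)(3e8) / (317.8e-9)
= 1.9878e-25 / 3.1780e-07
= 6.2549e-19 J
Converting to eV: 6.2549e-19 / 1.602e-19
= 3.9044 eV

3.9044


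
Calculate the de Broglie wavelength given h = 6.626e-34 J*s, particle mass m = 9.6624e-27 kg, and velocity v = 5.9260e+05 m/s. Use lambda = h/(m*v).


lambda = h / (m * v)
= 6.626e-34 / (9.6624e-27 * 5.9260e+05)
= 6.626e-34 / 5.7259e-21
= 1.1572e-13 m

1.1572e-13


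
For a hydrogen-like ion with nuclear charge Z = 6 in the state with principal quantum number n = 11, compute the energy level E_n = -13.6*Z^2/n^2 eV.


E_n = -13.6 * Z^2 / n^2
= -13.6 * 6^2 / 11^2
= -13.6 * 36 / 121
= -4.0463 eV

-4.0463


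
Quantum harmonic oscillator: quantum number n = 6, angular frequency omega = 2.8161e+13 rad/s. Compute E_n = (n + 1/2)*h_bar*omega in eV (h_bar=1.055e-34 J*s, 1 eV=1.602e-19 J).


E = (n + 1/2) * h_bar * omega
= (6 + 0.5) * 1.055e-34 * 2.8161e+13
= 6.5 * 2.9710e-21
= 1.9311e-20 J
= 0.1205 eV

0.1205


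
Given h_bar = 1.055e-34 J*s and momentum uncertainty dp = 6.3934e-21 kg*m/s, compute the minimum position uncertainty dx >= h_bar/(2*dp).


dx = h_bar / (2 * dp)
= 1.055e-34 / (2 * 6.3934e-21)
= 1.055e-34 / 1.2787e-20
= 8.2507e-15 m

8.2507e-15


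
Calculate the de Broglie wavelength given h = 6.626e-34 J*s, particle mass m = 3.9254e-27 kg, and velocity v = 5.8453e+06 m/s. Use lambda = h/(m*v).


lambda = h / (m * v)
= 6.626e-34 / (3.9254e-27 * 5.8453e+06)
= 6.626e-34 / 2.2945e-20
= 2.8878e-14 m

2.8878e-14


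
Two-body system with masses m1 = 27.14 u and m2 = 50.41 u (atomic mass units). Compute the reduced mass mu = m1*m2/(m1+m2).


mu = m1 * m2 / (m1 + m2)
= 27.14 * 50.41 / (27.14 + 50.41)
= 1368.1274 / 77.55
= 17.6419 u

17.6419


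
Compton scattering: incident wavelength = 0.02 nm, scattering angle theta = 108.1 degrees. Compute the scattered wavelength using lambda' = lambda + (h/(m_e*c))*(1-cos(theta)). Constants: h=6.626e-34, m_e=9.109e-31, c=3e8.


Compton wavelength: h/(m_e*c) = 2.4247e-12 m
d_lambda = 2.4247e-12 * (1 - cos(108.1 deg))
= 2.4247e-12 * 1.310676
= 3.1780e-12 m = 0.003178 nm
lambda' = 0.02 + 0.003178
= 0.023178 nm

0.023178


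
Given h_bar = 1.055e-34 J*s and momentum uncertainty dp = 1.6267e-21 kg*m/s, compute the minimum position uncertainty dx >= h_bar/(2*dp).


dx = h_bar / (2 * dp)
= 1.055e-34 / (2 * 1.6267e-21)
= 1.055e-34 / 3.2534e-21
= 3.2428e-14 m

3.2428e-14


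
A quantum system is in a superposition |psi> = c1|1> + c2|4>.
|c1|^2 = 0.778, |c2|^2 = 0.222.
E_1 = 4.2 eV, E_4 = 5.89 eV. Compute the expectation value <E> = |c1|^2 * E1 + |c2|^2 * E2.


<E> = |c1|^2 * E1 + |c2|^2 * E2
= 0.778 * 4.2 + 0.222 * 5.89
= 3.2676 + 1.3076
= 4.5752 eV

4.5752


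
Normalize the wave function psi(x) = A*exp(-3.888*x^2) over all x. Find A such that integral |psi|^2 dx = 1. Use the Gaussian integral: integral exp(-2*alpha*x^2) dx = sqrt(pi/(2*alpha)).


integral |psi|^2 dx = A^2 * sqrt(pi/(2*alpha)) = 1
A^2 = sqrt(2*alpha/pi)
= sqrt(2 * 3.888 / pi)
= 1.57327
A = sqrt(1.57327)
= 1.2543

1.2543


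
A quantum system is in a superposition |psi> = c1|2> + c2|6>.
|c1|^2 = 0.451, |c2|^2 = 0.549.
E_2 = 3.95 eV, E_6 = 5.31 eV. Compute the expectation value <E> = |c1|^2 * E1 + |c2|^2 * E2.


<E> = |c1|^2 * E1 + |c2|^2 * E2
= 0.451 * 3.95 + 0.549 * 5.31
= 1.7815 + 2.9152
= 4.6966 eV

4.6966


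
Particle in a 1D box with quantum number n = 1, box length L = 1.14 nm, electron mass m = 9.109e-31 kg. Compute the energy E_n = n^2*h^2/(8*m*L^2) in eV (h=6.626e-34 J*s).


E = n^2 * h^2 / (8 * m * L^2)
= 1^2 * (6.626e-34)^2 / (8 * 9.109e-31 * (1.14e-9)^2)
= 1 * 4.3904e-67 / (8 * 9.109e-31 * 1.2996e-18)
= 4.6359e-20 J
= 0.2894 eV

0.2894


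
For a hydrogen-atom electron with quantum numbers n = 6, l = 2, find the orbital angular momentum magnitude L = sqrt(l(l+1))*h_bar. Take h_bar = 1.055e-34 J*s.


L = sqrt(l*(l+1)) * h_bar
= sqrt(2 * 3) * 1.055e-34
= sqrt(6) * 1.055e-34
= 2.4495 * 1.055e-34
= 2.5842e-34 J*s

2.5842e-34


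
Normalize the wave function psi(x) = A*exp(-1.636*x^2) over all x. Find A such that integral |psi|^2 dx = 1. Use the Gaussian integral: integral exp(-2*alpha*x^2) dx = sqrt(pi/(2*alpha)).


integral |psi|^2 dx = A^2 * sqrt(pi/(2*alpha)) = 1
A^2 = sqrt(2*alpha/pi)
= sqrt(2 * 1.636 / pi)
= 1.020544
A = sqrt(1.020544)
= 1.0102

1.0102


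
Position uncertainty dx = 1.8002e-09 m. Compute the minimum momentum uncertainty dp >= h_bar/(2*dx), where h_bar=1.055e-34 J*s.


dp = h_bar / (2 * dx)
= 1.055e-34 / (2 * 1.8002e-09)
= 1.055e-34 / 3.6004e-09
= 2.9302e-26 kg*m/s

2.9302e-26


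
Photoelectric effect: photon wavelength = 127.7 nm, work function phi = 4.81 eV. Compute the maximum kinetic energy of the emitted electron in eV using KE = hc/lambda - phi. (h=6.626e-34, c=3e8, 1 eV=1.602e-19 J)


E_photon = hc / lambda
= (6.626e-34)(3e8) / (127.7e-9)
= 1.5566e-18 J
= 9.7167 eV
KE = E_photon - phi
= 9.7167 - 4.81
= 4.9067 eV

4.9067


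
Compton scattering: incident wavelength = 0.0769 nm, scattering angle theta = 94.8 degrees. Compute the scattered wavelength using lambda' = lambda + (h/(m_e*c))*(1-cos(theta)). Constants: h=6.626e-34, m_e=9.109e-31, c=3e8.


Compton wavelength: h/(m_e*c) = 2.4247e-12 m
d_lambda = 2.4247e-12 * (1 - cos(94.8 deg))
= 2.4247e-12 * 1.083678
= 2.6276e-12 m = 0.002628 nm
lambda' = 0.0769 + 0.002628
= 0.079528 nm

0.079528


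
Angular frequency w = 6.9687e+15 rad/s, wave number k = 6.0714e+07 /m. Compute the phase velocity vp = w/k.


vp = w / k
= 6.9687e+15 / 6.0714e+07
= 1.1478e+08 m/s

1.1478e+08


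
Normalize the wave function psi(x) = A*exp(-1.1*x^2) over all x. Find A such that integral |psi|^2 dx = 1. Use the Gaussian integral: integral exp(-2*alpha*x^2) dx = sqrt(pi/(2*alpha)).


integral |psi|^2 dx = A^2 * sqrt(pi/(2*alpha)) = 1
A^2 = sqrt(2*alpha/pi)
= sqrt(2 * 1.1 / pi)
= 0.836828
A = sqrt(0.836828)
= 0.9148

0.9148


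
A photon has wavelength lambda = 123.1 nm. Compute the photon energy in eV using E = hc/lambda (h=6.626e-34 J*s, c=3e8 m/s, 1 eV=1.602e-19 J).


E = hc / lambda
= (6.626e-34)(3e8) / (123.1e-9)
= 1.9878e-25 / 1.2310e-07
= 1.6148e-18 J
Converting to eV: 1.6148e-18 / 1.602e-19
= 10.0798 eV

10.0798


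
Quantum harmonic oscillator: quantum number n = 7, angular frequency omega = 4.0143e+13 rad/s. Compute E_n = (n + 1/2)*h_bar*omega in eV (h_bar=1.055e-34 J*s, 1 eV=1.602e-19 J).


E = (n + 1/2) * h_bar * omega
= (7 + 0.5) * 1.055e-34 * 4.0143e+13
= 7.5 * 4.2351e-21
= 3.1763e-20 J
= 0.1983 eV

0.1983


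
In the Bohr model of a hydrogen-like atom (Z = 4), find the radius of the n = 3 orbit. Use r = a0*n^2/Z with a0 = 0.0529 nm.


r = a0 * n^2 / Z
= 0.0529 * 3^2 / 4
= 0.0529 * 9 / 4
= 0.119 nm

0.119


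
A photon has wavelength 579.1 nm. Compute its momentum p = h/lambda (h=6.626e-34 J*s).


p = h / lambda
= 6.626e-34 / (579.1e-9)
= 6.626e-34 / 5.7910e-07
= 1.1442e-27 kg*m/s

1.1442e-27


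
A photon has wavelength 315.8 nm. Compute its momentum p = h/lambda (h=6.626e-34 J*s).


p = h / lambda
= 6.626e-34 / (315.8e-9)
= 6.626e-34 / 3.1580e-07
= 2.0982e-27 kg*m/s

2.0982e-27


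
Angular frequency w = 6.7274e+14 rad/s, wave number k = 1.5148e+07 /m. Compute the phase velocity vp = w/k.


vp = w / k
= 6.7274e+14 / 1.5148e+07
= 4.4411e+07 m/s

4.4411e+07


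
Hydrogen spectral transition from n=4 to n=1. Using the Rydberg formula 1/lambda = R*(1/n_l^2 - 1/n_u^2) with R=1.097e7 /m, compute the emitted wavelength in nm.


1/lambda = R * (1/n_l^2 - 1/n_u^2)
= 1.097e7 * (1/1^2 - 1/4^2)
= 1.097e7 * (1.0 - 0.0625)
= 1.097e7 * 0.9375
= 1.0284e+07 /m
lambda = 1 / 1.0284e+07 = 97.2349 nm

97.2349


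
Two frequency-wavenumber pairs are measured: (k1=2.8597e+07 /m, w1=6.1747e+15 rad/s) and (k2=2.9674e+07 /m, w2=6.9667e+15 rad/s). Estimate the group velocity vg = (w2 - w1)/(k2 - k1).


vg = (w2 - w1) / (k2 - k1)
= (6.9667e+15 - 6.1747e+15) / (2.9674e+07 - 2.8597e+07)
= 7.9200e+14 / 1.0770e+06
= 7.3538e+08 m/s

7.3538e+08


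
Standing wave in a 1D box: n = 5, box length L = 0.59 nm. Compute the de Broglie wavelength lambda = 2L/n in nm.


lambda = 2L / n
= 2 * 0.59 / 5
= 1.18 / 5
= 0.236 nm

0.236


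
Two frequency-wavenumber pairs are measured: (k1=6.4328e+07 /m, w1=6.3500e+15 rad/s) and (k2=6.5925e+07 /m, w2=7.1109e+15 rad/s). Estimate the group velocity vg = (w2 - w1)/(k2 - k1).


vg = (w2 - w1) / (k2 - k1)
= (7.1109e+15 - 6.3500e+15) / (6.5925e+07 - 6.4328e+07)
= 7.6090e+14 / 1.5970e+06
= 4.7646e+08 m/s

4.7646e+08


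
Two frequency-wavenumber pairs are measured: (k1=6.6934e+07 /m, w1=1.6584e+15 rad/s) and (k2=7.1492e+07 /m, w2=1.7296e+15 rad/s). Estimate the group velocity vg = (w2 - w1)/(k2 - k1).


vg = (w2 - w1) / (k2 - k1)
= (1.7296e+15 - 1.6584e+15) / (7.1492e+07 - 6.6934e+07)
= 7.1200e+13 / 4.5580e+06
= 1.5621e+07 m/s

1.5621e+07


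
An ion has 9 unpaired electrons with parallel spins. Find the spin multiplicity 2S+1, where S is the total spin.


Total spin S = N * (1/2) = 9 * 0.5 = 4.5
Spin multiplicity = 2S + 1
= 2 * 4.5 + 1
= 10

10


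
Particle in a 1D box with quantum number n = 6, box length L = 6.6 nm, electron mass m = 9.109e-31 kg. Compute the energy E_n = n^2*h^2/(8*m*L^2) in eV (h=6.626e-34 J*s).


E = n^2 * h^2 / (8 * m * L^2)
= 6^2 * (6.626e-34)^2 / (8 * 9.109e-31 * (6.6e-9)^2)
= 36 * 4.3904e-67 / (8 * 9.109e-31 * 4.3560e-17)
= 4.9792e-20 J
= 0.3108 eV

0.3108


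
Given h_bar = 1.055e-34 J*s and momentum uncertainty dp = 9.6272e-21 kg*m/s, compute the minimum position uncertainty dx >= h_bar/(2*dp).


dx = h_bar / (2 * dp)
= 1.055e-34 / (2 * 9.6272e-21)
= 1.055e-34 / 1.9254e-20
= 5.4793e-15 m

5.4793e-15


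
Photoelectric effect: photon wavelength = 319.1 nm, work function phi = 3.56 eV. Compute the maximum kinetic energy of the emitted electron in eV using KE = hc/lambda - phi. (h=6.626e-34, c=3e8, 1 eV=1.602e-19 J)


E_photon = hc / lambda
= (6.626e-34)(3e8) / (319.1e-9)
= 6.2294e-19 J
= 3.8885 eV
KE = E_photon - phi
= 3.8885 - 3.56
= 0.3285 eV

0.3285


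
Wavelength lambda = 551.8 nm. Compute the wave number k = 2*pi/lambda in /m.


k = 2 * pi / lambda
= 6.2832 / (551.8e-9)
= 6.2832 / 5.5180e-07
= 1.1387e+07 /m

1.1387e+07


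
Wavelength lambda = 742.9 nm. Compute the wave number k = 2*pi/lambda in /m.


k = 2 * pi / lambda
= 6.2832 / (742.9e-9)
= 6.2832 / 7.4290e-07
= 8.4576e+06 /m

8.4576e+06


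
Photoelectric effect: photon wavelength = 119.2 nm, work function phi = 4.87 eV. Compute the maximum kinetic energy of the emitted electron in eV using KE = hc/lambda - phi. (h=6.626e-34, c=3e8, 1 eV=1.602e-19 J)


E_photon = hc / lambda
= (6.626e-34)(3e8) / (119.2e-9)
= 1.6676e-18 J
= 10.4096 eV
KE = E_photon - phi
= 10.4096 - 4.87
= 5.5396 eV

5.5396


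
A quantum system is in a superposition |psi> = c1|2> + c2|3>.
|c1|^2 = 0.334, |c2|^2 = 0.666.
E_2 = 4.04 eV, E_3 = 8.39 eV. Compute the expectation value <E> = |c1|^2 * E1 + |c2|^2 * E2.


<E> = |c1|^2 * E1 + |c2|^2 * E2
= 0.334 * 4.04 + 0.666 * 8.39
= 1.3494 + 5.5877
= 6.9371 eV

6.9371


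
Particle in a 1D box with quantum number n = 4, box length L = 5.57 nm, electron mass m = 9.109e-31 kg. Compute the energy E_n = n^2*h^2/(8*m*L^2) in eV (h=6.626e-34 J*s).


E = n^2 * h^2 / (8 * m * L^2)
= 4^2 * (6.626e-34)^2 / (8 * 9.109e-31 * (5.57e-9)^2)
= 16 * 4.3904e-67 / (8 * 9.109e-31 * 3.1025e-17)
= 3.1071e-20 J
= 0.1939 eV

0.1939


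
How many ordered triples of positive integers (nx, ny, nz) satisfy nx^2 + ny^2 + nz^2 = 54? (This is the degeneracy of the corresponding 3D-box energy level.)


Enumerate all (nx, ny, nz) with nx^2 + ny^2 + nz^2 = 54:
(1,2,7)
(1,7,2)
(2,1,7)
(2,5,5)
(2,7,1)
(3,3,6)
(3,6,3)
(5,2,5)
(5,5,2)
(6,3,3)
(7,1,2)
(7,2,1)
Total degeneracy = 12

12


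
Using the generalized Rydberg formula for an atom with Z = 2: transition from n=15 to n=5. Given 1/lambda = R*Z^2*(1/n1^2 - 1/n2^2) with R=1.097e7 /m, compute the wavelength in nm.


1/lambda = R * Z^2 * (1/n1^2 - 1/n2^2)
= 1.097e7 * 2^2 * (1/5^2 - 1/15^2)
= 1.097e7 * 4 * (0.04 - 0.004444)
= 1.5602e+06 /m
lambda = 1 / 1.5602e+06
= 640.9526 nm

640.9526


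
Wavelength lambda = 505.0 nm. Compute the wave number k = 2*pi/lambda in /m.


k = 2 * pi / lambda
= 6.2832 / (505.0e-9)
= 6.2832 / 5.0500e-07
= 1.2442e+07 /m

1.2442e+07


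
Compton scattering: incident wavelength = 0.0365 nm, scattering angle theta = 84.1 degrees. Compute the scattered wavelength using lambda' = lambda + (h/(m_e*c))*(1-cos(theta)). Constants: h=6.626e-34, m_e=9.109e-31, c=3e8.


Compton wavelength: h/(m_e*c) = 2.4247e-12 m
d_lambda = 2.4247e-12 * (1 - cos(84.1 deg))
= 2.4247e-12 * 0.897207
= 2.1755e-12 m = 0.002175 nm
lambda' = 0.0365 + 0.002175
= 0.038675 nm

0.038675


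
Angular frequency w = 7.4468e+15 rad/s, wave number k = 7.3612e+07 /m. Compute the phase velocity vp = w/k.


vp = w / k
= 7.4468e+15 / 7.3612e+07
= 1.0116e+08 m/s

1.0116e+08


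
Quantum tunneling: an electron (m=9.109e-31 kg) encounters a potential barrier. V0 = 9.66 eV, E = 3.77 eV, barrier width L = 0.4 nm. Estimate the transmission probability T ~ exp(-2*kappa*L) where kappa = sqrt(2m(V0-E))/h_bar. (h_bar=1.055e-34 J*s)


V0 - E = 5.89 eV = 9.4358e-19 J
kappa = sqrt(2 * m * (V0-E)) / h_bar
= sqrt(2 * 9.109e-31 * 9.4358e-19) / 1.055e-34
= 1.2428e+10 /m
2*kappa*L = 2 * 1.2428e+10 * 0.4e-9
= 9.9421
T = exp(-9.9421) = 4.810766e-05

4.810766e-05


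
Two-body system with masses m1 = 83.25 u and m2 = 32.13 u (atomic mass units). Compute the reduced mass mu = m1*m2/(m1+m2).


mu = m1 * m2 / (m1 + m2)
= 83.25 * 32.13 / (83.25 + 32.13)
= 2674.8225 / 115.38
= 23.1827 u

23.1827


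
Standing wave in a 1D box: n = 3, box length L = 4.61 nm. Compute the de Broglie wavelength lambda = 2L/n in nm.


lambda = 2L / n
= 2 * 4.61 / 3
= 9.22 / 3
= 3.0733 nm

3.0733


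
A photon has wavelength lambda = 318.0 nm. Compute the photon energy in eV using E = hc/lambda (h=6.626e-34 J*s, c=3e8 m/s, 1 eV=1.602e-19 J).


E = hc / lambda
= (6.626e-34)(3e8) / (318.0e-9)
= 1.9878e-25 / 3.1800e-07
= 6.2509e-19 J
Converting to eV: 6.2509e-19 / 1.602e-19
= 3.902 eV

3.902


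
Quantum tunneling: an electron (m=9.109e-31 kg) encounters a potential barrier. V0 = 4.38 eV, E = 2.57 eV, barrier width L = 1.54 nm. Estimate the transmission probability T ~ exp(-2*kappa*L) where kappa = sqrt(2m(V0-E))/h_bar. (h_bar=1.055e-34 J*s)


V0 - E = 1.81 eV = 2.8996e-19 J
kappa = sqrt(2 * m * (V0-E)) / h_bar
= sqrt(2 * 9.109e-31 * 2.8996e-19) / 1.055e-34
= 6.8892e+09 /m
2*kappa*L = 2 * 6.8892e+09 * 1.54e-9
= 21.2187
T = exp(-21.2187) = 6.092951e-10

6.092951e-10


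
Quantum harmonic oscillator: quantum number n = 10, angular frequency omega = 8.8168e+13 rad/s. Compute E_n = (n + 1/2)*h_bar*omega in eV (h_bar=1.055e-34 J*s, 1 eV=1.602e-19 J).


E = (n + 1/2) * h_bar * omega
= (10 + 0.5) * 1.055e-34 * 8.8168e+13
= 10.5 * 9.3017e-21
= 9.7668e-20 J
= 0.6097 eV

0.6097


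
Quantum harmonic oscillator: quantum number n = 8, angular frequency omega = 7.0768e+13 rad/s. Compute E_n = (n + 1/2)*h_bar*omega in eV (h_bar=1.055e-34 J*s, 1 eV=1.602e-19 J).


E = (n + 1/2) * h_bar * omega
= (8 + 0.5) * 1.055e-34 * 7.0768e+13
= 8.5 * 7.4660e-21
= 6.3461e-20 J
= 0.3961 eV

0.3961


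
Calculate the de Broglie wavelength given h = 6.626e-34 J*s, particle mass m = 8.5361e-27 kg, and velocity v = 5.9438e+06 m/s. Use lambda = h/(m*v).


lambda = h / (m * v)
= 6.626e-34 / (8.5361e-27 * 5.9438e+06)
= 6.626e-34 / 5.0737e-20
= 1.3060e-14 m

1.3060e-14


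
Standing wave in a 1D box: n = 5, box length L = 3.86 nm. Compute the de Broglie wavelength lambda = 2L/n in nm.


lambda = 2L / n
= 2 * 3.86 / 5
= 7.72 / 5
= 1.544 nm

1.544


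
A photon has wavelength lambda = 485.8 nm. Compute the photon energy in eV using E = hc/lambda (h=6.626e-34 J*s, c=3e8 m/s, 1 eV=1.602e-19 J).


E = hc / lambda
= (6.626e-34)(3e8) / (485.8e-9)
= 1.9878e-25 / 4.8580e-07
= 4.0918e-19 J
Converting to eV: 4.0918e-19 / 1.602e-19
= 2.5542 eV

2.5542


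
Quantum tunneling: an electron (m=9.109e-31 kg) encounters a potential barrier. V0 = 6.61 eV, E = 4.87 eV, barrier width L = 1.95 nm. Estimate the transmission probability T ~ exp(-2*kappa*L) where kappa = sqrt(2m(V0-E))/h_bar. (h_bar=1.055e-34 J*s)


V0 - E = 1.74 eV = 2.7875e-19 J
kappa = sqrt(2 * m * (V0-E)) / h_bar
= sqrt(2 * 9.109e-31 * 2.7875e-19) / 1.055e-34
= 6.7547e+09 /m
2*kappa*L = 2 * 6.7547e+09 * 1.95e-9
= 26.3432
T = exp(-26.3432) = 3.624913e-12

3.624913e-12


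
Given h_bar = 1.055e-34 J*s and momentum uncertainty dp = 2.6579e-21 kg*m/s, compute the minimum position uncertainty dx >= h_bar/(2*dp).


dx = h_bar / (2 * dp)
= 1.055e-34 / (2 * 2.6579e-21)
= 1.055e-34 / 5.3158e-21
= 1.9846e-14 m

1.9846e-14


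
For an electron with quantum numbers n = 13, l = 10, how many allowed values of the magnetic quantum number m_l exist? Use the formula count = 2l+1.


m_l ranges from -l to +l in integer steps
So m_l goes from -10 to +10
Count = 2l + 1 = 2*10 + 1
= 21

21


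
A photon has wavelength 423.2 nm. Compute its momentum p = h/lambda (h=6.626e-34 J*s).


p = h / lambda
= 6.626e-34 / (423.2e-9)
= 6.626e-34 / 4.2320e-07
= 1.5657e-27 kg*m/s

1.5657e-27


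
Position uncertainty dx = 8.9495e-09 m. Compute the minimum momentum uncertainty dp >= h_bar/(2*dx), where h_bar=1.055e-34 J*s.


dp = h_bar / (2 * dx)
= 1.055e-34 / (2 * 8.9495e-09)
= 1.055e-34 / 1.7899e-08
= 5.8942e-27 kg*m/s

5.8942e-27


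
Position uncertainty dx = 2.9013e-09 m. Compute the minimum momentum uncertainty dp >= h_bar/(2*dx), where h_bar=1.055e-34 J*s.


dp = h_bar / (2 * dx)
= 1.055e-34 / (2 * 2.9013e-09)
= 1.055e-34 / 5.8026e-09
= 1.8182e-26 kg*m/s

1.8182e-26


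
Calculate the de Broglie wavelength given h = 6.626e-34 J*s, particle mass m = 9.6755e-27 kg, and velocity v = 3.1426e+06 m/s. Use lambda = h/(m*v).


lambda = h / (m * v)
= 6.626e-34 / (9.6755e-27 * 3.1426e+06)
= 6.626e-34 / 3.0406e-20
= 2.1792e-14 m

2.1792e-14


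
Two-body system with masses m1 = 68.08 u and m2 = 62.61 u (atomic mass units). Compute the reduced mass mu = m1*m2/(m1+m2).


mu = m1 * m2 / (m1 + m2)
= 68.08 * 62.61 / (68.08 + 62.61)
= 4262.4888 / 130.69
= 32.6153 u

32.6153


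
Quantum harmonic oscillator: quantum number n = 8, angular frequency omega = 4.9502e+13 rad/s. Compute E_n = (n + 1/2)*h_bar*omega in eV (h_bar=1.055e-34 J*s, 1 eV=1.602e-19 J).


E = (n + 1/2) * h_bar * omega
= (8 + 0.5) * 1.055e-34 * 4.9502e+13
= 8.5 * 5.2225e-21
= 4.4391e-20 J
= 0.2771 eV

0.2771


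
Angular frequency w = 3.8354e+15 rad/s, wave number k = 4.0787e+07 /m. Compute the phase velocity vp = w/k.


vp = w / k
= 3.8354e+15 / 4.0787e+07
= 9.4035e+07 m/s

9.4035e+07


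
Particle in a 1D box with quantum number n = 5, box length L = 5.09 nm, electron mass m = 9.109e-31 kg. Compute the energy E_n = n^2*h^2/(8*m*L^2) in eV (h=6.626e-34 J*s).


E = n^2 * h^2 / (8 * m * L^2)
= 5^2 * (6.626e-34)^2 / (8 * 9.109e-31 * (5.09e-9)^2)
= 25 * 4.3904e-67 / (8 * 9.109e-31 * 2.5908e-17)
= 5.8136e-20 J
= 0.3629 eV

0.3629


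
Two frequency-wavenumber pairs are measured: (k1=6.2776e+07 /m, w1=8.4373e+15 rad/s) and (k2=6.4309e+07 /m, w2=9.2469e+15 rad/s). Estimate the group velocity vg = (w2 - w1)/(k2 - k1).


vg = (w2 - w1) / (k2 - k1)
= (9.2469e+15 - 8.4373e+15) / (6.4309e+07 - 6.2776e+07)
= 8.0960e+14 / 1.5330e+06
= 5.2811e+08 m/s

5.2811e+08


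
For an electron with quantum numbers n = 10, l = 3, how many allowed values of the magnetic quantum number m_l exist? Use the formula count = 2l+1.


m_l ranges from -l to +l in integer steps
So m_l goes from -3 to +3
Count = 2l + 1 = 2*3 + 1
= 7

7


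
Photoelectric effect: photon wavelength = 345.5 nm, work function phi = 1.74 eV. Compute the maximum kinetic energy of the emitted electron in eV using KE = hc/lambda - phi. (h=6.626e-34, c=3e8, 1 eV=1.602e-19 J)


E_photon = hc / lambda
= (6.626e-34)(3e8) / (345.5e-9)
= 5.7534e-19 J
= 3.5914 eV
KE = E_photon - phi
= 3.5914 - 1.74
= 1.8514 eV

1.8514


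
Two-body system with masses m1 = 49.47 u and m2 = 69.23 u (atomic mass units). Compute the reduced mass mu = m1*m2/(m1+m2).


mu = m1 * m2 / (m1 + m2)
= 49.47 * 69.23 / (49.47 + 69.23)
= 3424.8081 / 118.7
= 28.8526 u

28.8526


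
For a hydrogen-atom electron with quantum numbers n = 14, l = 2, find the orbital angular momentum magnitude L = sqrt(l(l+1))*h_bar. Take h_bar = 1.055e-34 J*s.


L = sqrt(l*(l+1)) * h_bar
= sqrt(2 * 3) * 1.055e-34
= sqrt(6) * 1.055e-34
= 2.4495 * 1.055e-34
= 2.5842e-34 J*s

2.5842e-34


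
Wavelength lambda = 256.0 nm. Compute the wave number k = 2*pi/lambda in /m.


k = 2 * pi / lambda
= 6.2832 / (256.0e-9)
= 6.2832 / 2.5600e-07
= 2.4544e+07 /m

2.4544e+07


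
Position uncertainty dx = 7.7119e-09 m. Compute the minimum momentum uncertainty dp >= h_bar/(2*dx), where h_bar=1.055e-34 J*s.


dp = h_bar / (2 * dx)
= 1.055e-34 / (2 * 7.7119e-09)
= 1.055e-34 / 1.5424e-08
= 6.8401e-27 kg*m/s

6.8401e-27


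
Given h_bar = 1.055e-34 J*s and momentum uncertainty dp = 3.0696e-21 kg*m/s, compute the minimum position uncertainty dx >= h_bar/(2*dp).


dx = h_bar / (2 * dp)
= 1.055e-34 / (2 * 3.0696e-21)
= 1.055e-34 / 6.1392e-21
= 1.7185e-14 m

1.7185e-14


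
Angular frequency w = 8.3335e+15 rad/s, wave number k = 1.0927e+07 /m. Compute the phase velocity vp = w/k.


vp = w / k
= 8.3335e+15 / 1.0927e+07
= 7.6265e+08 m/s

7.6265e+08


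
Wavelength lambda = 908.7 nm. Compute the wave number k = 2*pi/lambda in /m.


k = 2 * pi / lambda
= 6.2832 / (908.7e-9)
= 6.2832 / 9.0870e-07
= 6.9145e+06 /m

6.9145e+06


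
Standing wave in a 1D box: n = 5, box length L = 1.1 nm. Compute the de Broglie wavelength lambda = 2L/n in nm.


lambda = 2L / n
= 2 * 1.1 / 5
= 2.2 / 5
= 0.44 nm

0.44


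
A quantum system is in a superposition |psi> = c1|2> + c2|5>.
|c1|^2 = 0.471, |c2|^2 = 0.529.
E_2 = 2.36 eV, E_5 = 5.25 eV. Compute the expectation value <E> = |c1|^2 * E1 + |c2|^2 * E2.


<E> = |c1|^2 * E1 + |c2|^2 * E2
= 0.471 * 2.36 + 0.529 * 5.25
= 1.1116 + 2.7772
= 3.8888 eV

3.8888


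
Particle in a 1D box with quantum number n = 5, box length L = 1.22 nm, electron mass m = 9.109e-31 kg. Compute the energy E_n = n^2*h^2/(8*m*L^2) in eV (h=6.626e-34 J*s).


E = n^2 * h^2 / (8 * m * L^2)
= 5^2 * (6.626e-34)^2 / (8 * 9.109e-31 * (1.22e-9)^2)
= 25 * 4.3904e-67 / (8 * 9.109e-31 * 1.4884e-18)
= 1.0120e-18 J
= 6.3168 eV

6.3168


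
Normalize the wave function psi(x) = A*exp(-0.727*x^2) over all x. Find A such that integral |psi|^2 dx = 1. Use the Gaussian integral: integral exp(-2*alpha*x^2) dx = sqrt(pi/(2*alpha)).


integral |psi|^2 dx = A^2 * sqrt(pi/(2*alpha)) = 1
A^2 = sqrt(2*alpha/pi)
= sqrt(2 * 0.727 / pi)
= 0.680311
A = sqrt(0.680311)
= 0.8248

0.8248


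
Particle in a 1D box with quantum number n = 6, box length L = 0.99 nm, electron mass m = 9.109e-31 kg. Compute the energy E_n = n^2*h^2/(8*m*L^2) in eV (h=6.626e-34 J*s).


E = n^2 * h^2 / (8 * m * L^2)
= 6^2 * (6.626e-34)^2 / (8 * 9.109e-31 * (0.99e-9)^2)
= 36 * 4.3904e-67 / (8 * 9.109e-31 * 9.8010e-19)
= 2.2130e-18 J
= 13.8138 eV

13.8138


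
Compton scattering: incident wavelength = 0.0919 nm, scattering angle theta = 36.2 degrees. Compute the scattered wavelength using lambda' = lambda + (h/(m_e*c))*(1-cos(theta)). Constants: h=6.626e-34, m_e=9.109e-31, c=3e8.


Compton wavelength: h/(m_e*c) = 2.4247e-12 m
d_lambda = 2.4247e-12 * (1 - cos(36.2 deg))
= 2.4247e-12 * 0.19304
= 4.6806e-13 m = 0.000468 nm
lambda' = 0.0919 + 0.000468
= 0.092368 nm

0.092368


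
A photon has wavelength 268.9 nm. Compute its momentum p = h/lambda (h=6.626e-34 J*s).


p = h / lambda
= 6.626e-34 / (268.9e-9)
= 6.626e-34 / 2.6890e-07
= 2.4641e-27 kg*m/s

2.4641e-27


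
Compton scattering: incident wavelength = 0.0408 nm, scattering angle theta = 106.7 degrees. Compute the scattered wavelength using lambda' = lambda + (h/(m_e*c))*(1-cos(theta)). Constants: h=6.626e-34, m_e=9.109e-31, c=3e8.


Compton wavelength: h/(m_e*c) = 2.4247e-12 m
d_lambda = 2.4247e-12 * (1 - cos(106.7 deg))
= 2.4247e-12 * 1.287361
= 3.1215e-12 m = 0.003121 nm
lambda' = 0.0408 + 0.003121
= 0.043921 nm

0.043921


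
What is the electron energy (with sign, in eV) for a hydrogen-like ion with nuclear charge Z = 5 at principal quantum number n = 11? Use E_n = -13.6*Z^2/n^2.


E_n = -13.6 * Z^2 / n^2
= -13.6 * 5^2 / 11^2
= -13.6 * 25 / 121
= -2.8099 eV

-2.8099


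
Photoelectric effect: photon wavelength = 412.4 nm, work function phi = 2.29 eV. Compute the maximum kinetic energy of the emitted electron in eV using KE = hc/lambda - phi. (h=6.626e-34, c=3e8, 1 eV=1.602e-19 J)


E_photon = hc / lambda
= (6.626e-34)(3e8) / (412.4e-9)
= 4.8201e-19 J
= 3.0088 eV
KE = E_photon - phi
= 3.0088 - 2.29
= 0.7188 eV

0.7188


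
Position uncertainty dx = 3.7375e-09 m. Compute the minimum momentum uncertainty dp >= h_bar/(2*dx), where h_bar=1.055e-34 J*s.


dp = h_bar / (2 * dx)
= 1.055e-34 / (2 * 3.7375e-09)
= 1.055e-34 / 7.4750e-09
= 1.4114e-26 kg*m/s

1.4114e-26


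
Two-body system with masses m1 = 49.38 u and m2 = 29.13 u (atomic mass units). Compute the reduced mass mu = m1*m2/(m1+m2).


mu = m1 * m2 / (m1 + m2)
= 49.38 * 29.13 / (49.38 + 29.13)
= 1438.4394 / 78.51
= 18.3217 u

18.3217


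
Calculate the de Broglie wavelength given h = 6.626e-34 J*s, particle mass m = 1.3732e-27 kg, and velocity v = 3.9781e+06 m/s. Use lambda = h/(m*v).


lambda = h / (m * v)
= 6.626e-34 / (1.3732e-27 * 3.9781e+06)
= 6.626e-34 / 5.4627e-21
= 1.2129e-13 m

1.2129e-13


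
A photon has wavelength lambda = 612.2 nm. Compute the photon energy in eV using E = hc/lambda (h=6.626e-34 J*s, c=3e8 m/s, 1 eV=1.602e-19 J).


E = hc / lambda
= (6.626e-34)(3e8) / (612.2e-9)
= 1.9878e-25 / 6.1220e-07
= 3.2470e-19 J
Converting to eV: 3.2470e-19 / 1.602e-19
= 2.0268 eV

2.0268


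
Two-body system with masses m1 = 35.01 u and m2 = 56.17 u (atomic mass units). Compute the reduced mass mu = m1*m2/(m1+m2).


mu = m1 * m2 / (m1 + m2)
= 35.01 * 56.17 / (35.01 + 56.17)
= 1966.5117 / 91.18
= 21.5674 u

21.5674


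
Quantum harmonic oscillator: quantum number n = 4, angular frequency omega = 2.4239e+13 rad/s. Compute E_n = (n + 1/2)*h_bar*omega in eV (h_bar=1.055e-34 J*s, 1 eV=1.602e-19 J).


E = (n + 1/2) * h_bar * omega
= (4 + 0.5) * 1.055e-34 * 2.4239e+13
= 4.5 * 2.5572e-21
= 1.1507e-20 J
= 0.0718 eV

0.0718
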